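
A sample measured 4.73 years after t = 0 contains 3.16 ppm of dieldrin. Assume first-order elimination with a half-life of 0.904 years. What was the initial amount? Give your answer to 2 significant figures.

Number of half-lives elapsed: n = 4.73/0.904 ≈ 5.2323.
A₀ = A × 2^n = 3.16 × 2^5.2323 = 3.16 × 37.591 ≈ 118.79 ppm.

120 ppm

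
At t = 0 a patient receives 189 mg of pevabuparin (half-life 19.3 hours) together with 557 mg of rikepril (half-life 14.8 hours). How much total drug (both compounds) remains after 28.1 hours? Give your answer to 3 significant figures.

218 mg

pevabuparin: 189 × (1/2)^(28.1/19.3) = 189 × (1/2)^1.456 ≈ 68.893 mg.
rikepril: 557 × (1/2)^(28.1/14.8) = 557 × (1/2)^1.8986 ≈ 149.38 mg.
Total = 68.893 + 149.38 ≈ 218.28 mg.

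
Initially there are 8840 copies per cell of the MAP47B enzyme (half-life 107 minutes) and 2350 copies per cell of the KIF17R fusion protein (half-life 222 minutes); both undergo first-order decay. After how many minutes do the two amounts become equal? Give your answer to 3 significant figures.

395 minutes

Set 8840·(1/2)^(t/107) = 2350·(1/2)^(t/222).
Taking log₂: log₂(8840/2350) = t·(1/107 − 1/222).
log₂(3.7617) = 1.9114; 1/107 − 1/222 = 0.0048413.
t = 1.9114 / 0.0048413 ≈ 394.81 minutes.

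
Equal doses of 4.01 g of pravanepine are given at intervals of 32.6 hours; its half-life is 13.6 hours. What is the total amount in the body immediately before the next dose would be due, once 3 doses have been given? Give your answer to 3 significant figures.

0.933 g

The 3 doses were given 97.8, 65.2, 32.6 hours ago.
Total = 4.01·(1/2)^(97.8/13.6) + 4.01·(1/2)^(65.2/13.6) + 4.01·(1/2)^(32.6/13.6)
      = 0.02744 + 0.14453 + 0.7613 ≈ 0.93328 g.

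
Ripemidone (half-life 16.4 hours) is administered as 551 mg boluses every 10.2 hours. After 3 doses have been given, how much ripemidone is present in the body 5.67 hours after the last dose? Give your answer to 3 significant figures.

898 mg

The 3 doses were given 26.07, 15.87, 5.67 hours ago.
Total = 551·(1/2)^(26.07/16.4) + 551·(1/2)^(15.87/16.4) + 551·(1/2)^(5.67/16.4)
      = 183.07 + 281.74 + 433.59 ≈ 898.4 mg.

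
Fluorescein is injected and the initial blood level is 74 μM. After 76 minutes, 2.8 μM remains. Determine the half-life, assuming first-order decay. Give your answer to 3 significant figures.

A/A₀ = 2.8/74 ≈ 0.037838.
n = log₂(26.429) ≈ 4.724 half-lives elapsed in 76 minutes.
t½ = 76/4.724 ≈ 16.088 minutes.

16.1 minutes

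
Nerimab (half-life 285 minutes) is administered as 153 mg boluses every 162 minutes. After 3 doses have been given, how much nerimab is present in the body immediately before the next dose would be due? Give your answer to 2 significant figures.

The 3 doses were given 486, 324, 162 minutes ago.
Total = 153·(1/2)^(486/285) + 153·(1/2)^(324/285) + 153·(1/2)^(162/285)
      = 46.92 + 69.577 + 103.18 ≈ 219.67 mg.

220 mg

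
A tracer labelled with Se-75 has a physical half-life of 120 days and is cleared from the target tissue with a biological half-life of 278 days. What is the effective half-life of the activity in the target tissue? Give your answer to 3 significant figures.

1/t_eff = 1/t_phys + 1/t_biol = 1/120 + 1/278 = 0.01193 per day.
t_eff = 120 × 278 / (120 + 278) ≈ 83.819 days.

83.8 days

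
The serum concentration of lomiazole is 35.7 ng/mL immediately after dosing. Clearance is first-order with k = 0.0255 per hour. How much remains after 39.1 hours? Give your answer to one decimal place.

t½ = ln 2 / k = 0.69315 / 0.0255 ≈ 27.182 hours.
Number of half-lives: n = 39.1/27.182 ≈ 1.4384.
Remaining = 35.7 × (1/2)^1.4384 = 35.7 × 0.36897 ≈ 13.172 ng/mL.

13.2 ng/mL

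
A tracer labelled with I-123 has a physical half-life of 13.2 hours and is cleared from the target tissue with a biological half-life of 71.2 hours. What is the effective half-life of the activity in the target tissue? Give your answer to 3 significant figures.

1/t_eff = 1/t_phys + 1/t_biol = 1/13.2 + 1/71.2 = 0.089803 per hour.
t_eff = 13.2 × 71.2 / (13.2 + 71.2) ≈ 11.136 hours.

11.1 hours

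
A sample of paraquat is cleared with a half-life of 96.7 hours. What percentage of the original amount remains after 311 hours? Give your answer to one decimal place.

10.8%

n = 311/96.7 ≈ 3.2161 half-lives.
Fraction remaining = (1/2)^3.2161 ≈ 0.10761, i.e. 10.761%.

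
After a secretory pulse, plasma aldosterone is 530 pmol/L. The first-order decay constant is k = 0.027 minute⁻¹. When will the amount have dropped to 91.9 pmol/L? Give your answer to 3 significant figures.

64.9 minutes

t½ = ln 2 / k = 0.69315 / 0.027 ≈ 25.672 minutes.
Fraction remaining = 91.9/530 ≈ 0.1734.
n = log₂(530/91.9) = ln(5.7671)/ln 2 ≈ 2.5279 half-lives.
t = n × t½ = 2.5279 × 25.672 ≈ 64.895 minutes.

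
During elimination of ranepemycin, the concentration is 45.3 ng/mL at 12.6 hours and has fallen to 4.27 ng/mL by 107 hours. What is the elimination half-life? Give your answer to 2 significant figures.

Over Δt = 107 − 12.6 = 94.4 hours, the level fell by a factor of 45.3/4.27 ≈ 10.609.
n = log₂(10.609) ≈ 3.4072 half-lives, so t½ = 94.4/3.4072 ≈ 27.706 hours.

28 hours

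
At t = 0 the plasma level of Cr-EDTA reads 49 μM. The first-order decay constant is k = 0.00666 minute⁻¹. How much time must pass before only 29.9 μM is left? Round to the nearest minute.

74 minutes

t½ = ln 2 / k = 0.69315 / 0.00666 ≈ 104.08 minutes.
Fraction remaining = 29.9/49 ≈ 0.6102.
n = log₂(49/29.9) = ln(1.6388)/ln 2 ≈ 0.71264 half-lives.
t = n × t½ = 0.71264 × 104.08 ≈ 74.168 minutes.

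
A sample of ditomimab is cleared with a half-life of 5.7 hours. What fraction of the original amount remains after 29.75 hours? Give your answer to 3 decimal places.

n = 29.75/5.7 ≈ 5.2193 half-lives.
Fraction remaining = (1/2)^5.2193 ≈ 0.026843.

0.027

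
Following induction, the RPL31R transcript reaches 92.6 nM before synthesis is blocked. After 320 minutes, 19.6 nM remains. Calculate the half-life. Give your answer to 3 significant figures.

143 minutes

A/A₀ = 19.6/92.6 ≈ 0.21166.
n = log₂(4.7245) ≈ 2.2402 half-lives elapsed in 320 minutes.
t½ = 320/2.2402 ≈ 142.85 minutes.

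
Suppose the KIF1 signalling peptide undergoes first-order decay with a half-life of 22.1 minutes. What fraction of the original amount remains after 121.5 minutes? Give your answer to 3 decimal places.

n = 121.5/22.1 ≈ 5.4977 half-lives.
Fraction remaining = (1/2)^5.4977 ≈ 0.022132.

0.022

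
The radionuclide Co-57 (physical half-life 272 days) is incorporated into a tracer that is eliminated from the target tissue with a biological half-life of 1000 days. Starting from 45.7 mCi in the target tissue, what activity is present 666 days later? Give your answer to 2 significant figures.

5.3 mCi

1/t_eff = 1/t_phys + 1/t_biol = 1/272 + 1/1000 = 0.0046765 per day.
t_eff = 272 × 1000 / (272 + 1000) ≈ 213.84 days.
Remaining = 45.7 × (1/2)^(666/213.84) = 45.7 × (1/2)^3.1145 ≈ 5.2765 mCi.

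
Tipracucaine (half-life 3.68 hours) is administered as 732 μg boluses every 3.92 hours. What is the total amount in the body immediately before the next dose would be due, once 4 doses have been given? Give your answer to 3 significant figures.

The 4 doses were given 15.68, 11.76, 7.84, 3.92 hours ago.
Total = 732·(1/2)^(15.68/3.68) + 732·(1/2)^(11.76/3.68) + 732·(1/2)^(7.84/3.68) + 732·(1/2)^(3.92/3.68)
      = 38.182 + 79.896 + 167.18 + 349.82 ≈ 635.08 μg.

635 μg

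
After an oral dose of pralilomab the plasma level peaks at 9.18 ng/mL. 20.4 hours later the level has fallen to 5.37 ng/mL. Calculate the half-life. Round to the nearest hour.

26 hours

A/A₀ = 5.37/9.18 ≈ 0.58497.
n = log₂(1.7095) ≈ 0.77357 half-lives elapsed in 20.4 hours.
t½ = 20.4/0.77357 ≈ 26.371 hours.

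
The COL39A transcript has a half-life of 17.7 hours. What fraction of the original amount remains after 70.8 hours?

n = 70.8/17.7 ≈ 4 half-lives.
Fraction remaining = (1/2)^4 ≈ 0.0625.

0.0625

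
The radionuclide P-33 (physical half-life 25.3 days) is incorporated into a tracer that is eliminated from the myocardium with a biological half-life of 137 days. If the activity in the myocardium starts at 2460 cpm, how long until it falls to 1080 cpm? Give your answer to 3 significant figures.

1/t_eff = 1/t_phys + 1/t_biol = 1/25.3 + 1/137 = 0.046825 per day.
t_eff = 25.3 × 137 / (25.3 + 137) ≈ 21.356 days.
n = log₂(2460/1080) ≈ 1.1876; t = 1.1876 × 21.356 ≈ 25.363 days.

25.4 days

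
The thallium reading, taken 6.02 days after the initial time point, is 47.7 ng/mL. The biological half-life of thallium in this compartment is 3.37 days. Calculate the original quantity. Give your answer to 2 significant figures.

160 ng/mL

Number of half-lives elapsed: n = 6.02/3.37 ≈ 1.7864.
A₀ = A × 2^n = 47.7 × 2^1.7864 = 47.7 × 3.4494 ≈ 164.54 ng/mL.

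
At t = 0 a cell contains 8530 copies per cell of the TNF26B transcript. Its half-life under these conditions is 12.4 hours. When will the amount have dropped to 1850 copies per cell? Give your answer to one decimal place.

27.3 hours

Fraction remaining = 1850/8530 ≈ 0.21688.
n = log₂(8530/1850) = ln(4.6108)/ln 2 ≈ 2.205 half-lives.
t = n × t½ = 2.205 × 12.4 ≈ 27.342 hours.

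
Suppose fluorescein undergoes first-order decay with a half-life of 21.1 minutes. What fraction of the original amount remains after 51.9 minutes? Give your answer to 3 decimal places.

0.182

n = 51.9/21.1 ≈ 2.4597 half-lives.
Fraction remaining = (1/2)^2.4597 ≈ 0.18178.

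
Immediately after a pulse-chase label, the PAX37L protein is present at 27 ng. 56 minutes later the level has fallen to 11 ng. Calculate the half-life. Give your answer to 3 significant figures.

43.2 minutes

A/A₀ = 11/27 ≈ 0.40741.
n = log₂(2.4545) ≈ 1.2955 half-lives elapsed in 56 minutes.
t½ = 56/1.2955 ≈ 43.228 minutes.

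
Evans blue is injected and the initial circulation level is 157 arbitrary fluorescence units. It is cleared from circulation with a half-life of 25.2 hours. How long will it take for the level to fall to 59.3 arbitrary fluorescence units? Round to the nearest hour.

Fraction remaining = 59.3/157 ≈ 0.37771.
n = log₂(157/59.3) = ln(2.6476)/ln 2 ≈ 1.4047 half-lives.
t = n × t½ = 1.4047 × 25.2 ≈ 35.397 hours.

35 hours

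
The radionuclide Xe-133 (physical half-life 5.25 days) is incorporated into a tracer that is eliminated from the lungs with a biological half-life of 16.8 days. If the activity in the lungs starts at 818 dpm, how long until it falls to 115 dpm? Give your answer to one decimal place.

11.3 days

1/t_eff = 1/t_phys + 1/t_biol = 1/5.25 + 1/16.8 = 0.25 per day.
t_eff = 5.25 × 16.8 / (5.25 + 16.8) ≈ 4 days.
n = log₂(818/115) ≈ 2.8305; t = 2.8305 × 4 ≈ 11.322 days.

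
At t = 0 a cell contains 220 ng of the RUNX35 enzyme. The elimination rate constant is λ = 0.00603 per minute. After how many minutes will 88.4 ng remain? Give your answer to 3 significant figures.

t½ = ln 2 / λ = 0.69315 / 0.00603 ≈ 114.95 minutes.
Fraction remaining = 88.4/220 ≈ 0.40182.
n = log₂(220/88.4) = ln(2.4887)/ln 2 ≈ 1.3154 half-lives.
t = n × t½ = 1.3154 × 114.95 ≈ 151.2 minutes.

151 minutes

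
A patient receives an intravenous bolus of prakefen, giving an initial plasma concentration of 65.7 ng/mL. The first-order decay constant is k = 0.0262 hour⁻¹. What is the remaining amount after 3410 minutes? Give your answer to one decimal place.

t½ = ln 2 / k = 0.69315 / 0.0262 ≈ 26.456 hours.
Convert the elapsed time: 3410 minutes = 56.8333 hours.
Number of half-lives: n = 56.8333/26.456 ≈ 2.1482.
Remaining = 65.7 × (1/2)^2.1482 = 65.7 × 0.22559 ≈ 14.821 ng/mL.

14.8 ng/mL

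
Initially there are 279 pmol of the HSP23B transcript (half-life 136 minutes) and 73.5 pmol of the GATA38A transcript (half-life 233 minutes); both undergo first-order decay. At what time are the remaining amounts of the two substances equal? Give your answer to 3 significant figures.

629 minutes

Set 279·(1/2)^(t/136) = 73.5·(1/2)^(t/233).
Taking log₂: log₂(279/73.5) = t·(1/136 − 1/233).
log₂(3.7959) = 1.9244; 1/136 − 1/233 = 0.0030611.
t = 1.9244 / 0.0030611 ≈ 628.68 minutes.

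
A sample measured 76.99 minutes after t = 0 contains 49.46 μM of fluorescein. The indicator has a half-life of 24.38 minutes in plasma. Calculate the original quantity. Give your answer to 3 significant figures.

Number of half-lives elapsed: n = 76.99/24.38 ≈ 3.1579.
A₀ = A × 2^n = 49.46 × 2^3.1579 = 49.46 × 8.9254 ≈ 441.45 μM.

441 μM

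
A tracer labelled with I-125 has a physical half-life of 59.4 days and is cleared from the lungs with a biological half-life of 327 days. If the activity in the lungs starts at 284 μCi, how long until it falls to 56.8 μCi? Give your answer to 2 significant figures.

1/t_eff = 1/t_phys + 1/t_biol = 1/59.4 + 1/327 = 0.019893 per day.
t_eff = 59.4 × 327 / (59.4 + 327) ≈ 50.269 days.
n = log₂(284/56.8) ≈ 2.3219; t = 2.3219 × 50.269 ≈ 116.72 days.

120 days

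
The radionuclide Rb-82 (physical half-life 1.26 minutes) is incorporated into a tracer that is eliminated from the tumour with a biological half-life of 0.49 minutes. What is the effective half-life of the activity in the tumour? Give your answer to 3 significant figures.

1/t_eff = 1/t_phys + 1/t_biol = 1/1.26 + 1/0.49 = 2.8345 per minute.
t_eff = 1.26 × 0.49 / (1.26 + 0.49) ≈ 0.3528 minutes.

0.353 minutes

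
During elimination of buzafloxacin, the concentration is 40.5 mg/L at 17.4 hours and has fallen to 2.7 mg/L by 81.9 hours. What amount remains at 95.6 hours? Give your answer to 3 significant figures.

1.52 mg/L

Over Δt = 81.9 − 17.4 = 64.5 hours, the level fell by a factor of 40.5/2.7 ≈ 15.
n = log₂(15) ≈ 3.9069 half-lives, so t½ = 64.5/3.9069 ≈ 16.509 hours.
From t = 81.9 to t = 95.6: 2.7 × (1/2)^((95.6−81.9)/16.509) ≈ 1.519 mg/L.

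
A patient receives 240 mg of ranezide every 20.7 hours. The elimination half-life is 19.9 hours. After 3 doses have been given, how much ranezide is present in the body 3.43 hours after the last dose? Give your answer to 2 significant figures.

370 mg

The 3 doses were given 44.83, 24.13, 3.43 hours ago.
Total = 240·(1/2)^(44.83/19.9) + 240·(1/2)^(24.13/19.9) + 240·(1/2)^(3.43/19.9)
      = 50.357 + 103.56 + 212.97 ≈ 366.89 mg.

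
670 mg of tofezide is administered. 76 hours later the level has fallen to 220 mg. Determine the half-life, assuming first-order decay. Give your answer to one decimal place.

A/A₀ = 220/670 ≈ 0.32836.
n = log₂(3.0455) ≈ 1.6067 half-lives elapsed in 76 hours.
t½ = 76/1.6067 ≈ 47.303 hours.

47.3 hours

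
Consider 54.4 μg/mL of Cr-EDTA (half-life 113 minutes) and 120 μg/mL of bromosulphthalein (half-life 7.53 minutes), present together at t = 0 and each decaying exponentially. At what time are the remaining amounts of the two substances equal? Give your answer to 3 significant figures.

9.21 minutes

Set 54.4·(1/2)^(t/113) = 120·(1/2)^(t/7.53).
Taking log₂: log₂(54.4/120) = t·(1/113 − 1/7.53).
log₂(0.45333) = -1.1414; 1/113 − 1/7.53 = -0.12395.
t = -1.1414 / -0.12395 ≈ 9.208 minutes.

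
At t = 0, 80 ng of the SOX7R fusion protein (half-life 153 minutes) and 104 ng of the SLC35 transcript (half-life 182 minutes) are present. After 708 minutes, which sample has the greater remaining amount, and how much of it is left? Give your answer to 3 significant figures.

SOX7R fusion protein: 80 × (1/2)^4.6275 ≈ 3.2366 ng.
SLC35 transcript: 104 × (1/2)^3.8901 ≈ 7.0144 ng.
SLC35 transcript has more remaining, at ≈ 7.0144 ng.

SLC35 transcript, 7.01 ng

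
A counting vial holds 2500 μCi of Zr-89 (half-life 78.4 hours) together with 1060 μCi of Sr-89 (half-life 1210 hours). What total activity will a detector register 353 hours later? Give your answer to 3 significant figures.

976 μCi

Zr-89: 2500 × (1/2)^(353/78.4) = 2500 × (1/2)^4.5026 ≈ 110.29 μCi.
Sr-89: 1060 × (1/2)^(353/1210) = 1060 × (1/2)^0.29174 ≈ 865.93 μCi.
Total = 110.29 + 865.93 ≈ 976.22 μCi.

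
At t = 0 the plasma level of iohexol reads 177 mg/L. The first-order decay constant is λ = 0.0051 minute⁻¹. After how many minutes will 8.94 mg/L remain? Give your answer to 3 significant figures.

t½ = ln 2 / λ = 0.69315 / 0.0051 ≈ 135.91 minutes.
Fraction remaining = 8.94/177 ≈ 0.050508.
n = log₂(177/8.94) = ln(19.799)/ln 2 ≈ 4.3073 half-lives.
t = n × t½ = 4.3073 × 135.91 ≈ 585.41 minutes.

585 minutes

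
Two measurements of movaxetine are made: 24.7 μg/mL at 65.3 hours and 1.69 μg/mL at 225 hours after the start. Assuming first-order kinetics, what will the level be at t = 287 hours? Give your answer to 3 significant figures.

Over Δt = 225 − 65.3 = 159.7 hours, the level fell by a factor of 24.7/1.69 ≈ 14.615.
n = log₂(14.615) ≈ 3.8694 half-lives, so t½ = 159.7/3.8694 ≈ 41.272 hours.
From t = 225 to t = 287: 1.69 × (1/2)^((287−225)/41.272) ≈ 0.59659 μg/mL.

0.597 μg/mL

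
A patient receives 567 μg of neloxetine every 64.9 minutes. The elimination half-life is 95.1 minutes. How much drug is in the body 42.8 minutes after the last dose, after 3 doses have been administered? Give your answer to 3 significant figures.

The 3 doses were given 172.6, 107.7, 42.8 minutes ago.
Total = 567·(1/2)^(172.6/95.1) + 567·(1/2)^(107.7/95.1) + 567·(1/2)^(42.8/95.1)
      = 161.15 + 258.62 + 415.05 ≈ 834.83 μg.

835 μg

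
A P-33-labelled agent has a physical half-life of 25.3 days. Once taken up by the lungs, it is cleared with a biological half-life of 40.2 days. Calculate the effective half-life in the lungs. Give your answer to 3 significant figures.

1/t_eff = 1/t_phys + 1/t_biol = 1/25.3 + 1/40.2 = 0.064401 per day.
t_eff = 25.3 × 40.2 / (25.3 + 40.2) ≈ 15.528 days.

15.5 days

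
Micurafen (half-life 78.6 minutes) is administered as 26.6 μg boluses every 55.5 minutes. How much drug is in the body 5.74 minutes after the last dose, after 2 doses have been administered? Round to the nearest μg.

The 2 doses were given 61.24, 5.74 minutes ago.
Total = 26.6·(1/2)^(61.24/78.6) + 26.6·(1/2)^(5.74/78.6)
      = 15.5 + 25.287 ≈ 40.787 μg.

41 μg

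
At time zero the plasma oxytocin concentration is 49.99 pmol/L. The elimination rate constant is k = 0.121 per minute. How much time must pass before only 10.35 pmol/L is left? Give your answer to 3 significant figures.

t½ = ln 2 / k = 0.69315 / 0.121 ≈ 5.7285 minutes.
Fraction remaining = 10.35/49.99 ≈ 0.20704.
n = log₂(49.99/10.35) = ln(4.83)/ln 2 ≈ 2.272 half-lives.
t = n × t½ = 2.272 × 5.7285 ≈ 13.015 minutes.

13.0 minutes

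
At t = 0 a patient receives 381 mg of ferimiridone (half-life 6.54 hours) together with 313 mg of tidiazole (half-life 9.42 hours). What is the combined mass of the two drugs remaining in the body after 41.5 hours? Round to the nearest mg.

19 mg

ferimiridone: 381 × (1/2)^(41.5/6.54) = 381 × (1/2)^6.3456 ≈ 4.6851 mg.
tidiazole: 313 × (1/2)^(41.5/9.42) = 313 × (1/2)^4.4055 ≈ 14.769 mg.
Total = 4.6851 + 14.769 ≈ 19.454 mg.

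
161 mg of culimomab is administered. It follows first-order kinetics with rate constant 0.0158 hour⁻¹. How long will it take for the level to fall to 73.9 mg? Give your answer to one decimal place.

t½ = ln 2 / k = 0.69315 / 0.0158 ≈ 43.87 hours.
Fraction remaining = 73.9/161 ≈ 0.45901.
n = log₂(161/73.9) = ln(2.1786)/ln 2 ≈ 1.1234 half-lives.
t = n × t½ = 1.1234 × 43.87 ≈ 49.284 hours.

49.3 hours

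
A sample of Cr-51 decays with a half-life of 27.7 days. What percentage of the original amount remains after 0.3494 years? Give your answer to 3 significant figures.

4.11%

0.3494 years = 127.531 days.
n = 127.531/27.7 ≈ 4.604 half-lives.
Fraction remaining = (1/2)^4.604 ≈ 0.04112, i.e. 4.112%.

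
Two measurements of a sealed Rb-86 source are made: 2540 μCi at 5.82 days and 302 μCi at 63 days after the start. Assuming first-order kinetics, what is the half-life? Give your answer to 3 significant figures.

Over Δt = 63 − 5.82 = 57.18 days, the level fell by a factor of 2540/302 ≈ 8.4106.
n = log₂(8.4106) ≈ 3.0722 half-lives, so t½ = 57.18/3.0722 ≈ 18.612 days.

18.6 days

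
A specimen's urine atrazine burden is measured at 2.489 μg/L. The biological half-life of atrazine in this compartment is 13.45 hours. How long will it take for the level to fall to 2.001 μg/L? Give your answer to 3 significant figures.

4.23 hours

Fraction remaining = 2.001/2.489 ≈ 0.80394.
n = log₂(2.489/2.001) = ln(1.2439)/ln 2 ≈ 0.31485 half-lives.
t = n × t½ = 0.31485 × 13.45 ≈ 4.2347 hours.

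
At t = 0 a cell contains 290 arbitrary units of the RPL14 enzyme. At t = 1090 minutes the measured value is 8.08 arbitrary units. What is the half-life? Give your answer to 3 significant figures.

211 minutes

A/A₀ = 8.08/290 ≈ 0.027862.
n = log₂(35.891) ≈ 5.1656 half-lives elapsed in 1090 minutes.
t½ = 1090/5.1656 ≈ 211.01 minutes.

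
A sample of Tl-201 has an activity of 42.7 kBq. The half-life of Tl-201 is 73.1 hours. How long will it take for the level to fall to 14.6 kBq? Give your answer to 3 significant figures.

Fraction remaining = 14.6/42.7 ≈ 0.34192.
n = log₂(42.7/14.6) = ln(2.9247)/ln 2 ≈ 1.5483 half-lives.
t = n × t½ = 1.5483 × 73.1 ≈ 113.18 hours.

113 hours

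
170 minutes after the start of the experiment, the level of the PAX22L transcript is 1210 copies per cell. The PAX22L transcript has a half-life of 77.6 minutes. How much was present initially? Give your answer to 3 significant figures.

Number of half-lives elapsed: n = 170/77.6 ≈ 2.1907.
A₀ = A × 2^n = 1210 × 2^2.1907 = 1210 × 4.5653 ≈ 5524.1 copies per cell.

5520 copies per cell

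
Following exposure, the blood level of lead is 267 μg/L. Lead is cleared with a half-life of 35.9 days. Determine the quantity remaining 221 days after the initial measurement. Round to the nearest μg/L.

4 μg/L

Number of half-lives: n = 221/35.9 ≈ 6.156.
Remaining = 267 × (1/2)^6.156 = 267 × 0.014024 ≈ 3.7443 μg/L.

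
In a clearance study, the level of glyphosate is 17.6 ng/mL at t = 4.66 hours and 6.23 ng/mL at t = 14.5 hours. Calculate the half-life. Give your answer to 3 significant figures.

Over Δt = 14.5 − 4.66 = 9.84 hours, the level fell by a factor of 17.6/6.23 ≈ 2.825.
n = log₂(2.825) ≈ 1.4983 half-lives, so t½ = 9.84/1.4983 ≈ 6.5676 hours.

6.57 hours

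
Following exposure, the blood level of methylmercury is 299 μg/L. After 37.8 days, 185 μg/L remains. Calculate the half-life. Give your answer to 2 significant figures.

55 days

A/A₀ = 185/299 ≈ 0.61873.
n = log₂(1.6162) ≈ 0.69262 half-lives elapsed in 37.8 days.
t½ = 37.8/0.69262 ≈ 54.575 days.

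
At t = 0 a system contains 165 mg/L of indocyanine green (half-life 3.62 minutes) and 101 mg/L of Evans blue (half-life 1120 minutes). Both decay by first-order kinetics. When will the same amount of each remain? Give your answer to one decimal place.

Set 165·(1/2)^(t/3.62) = 101·(1/2)^(t/1120).
Taking log₂: log₂(165/101) = t·(1/3.62 − 1/1120).
log₂(1.6337) = 0.70811; 1/3.62 − 1/1120 = 0.27535.
t = 0.70811 / 0.27535 ≈ 2.5717 minutes.

2.6 minutes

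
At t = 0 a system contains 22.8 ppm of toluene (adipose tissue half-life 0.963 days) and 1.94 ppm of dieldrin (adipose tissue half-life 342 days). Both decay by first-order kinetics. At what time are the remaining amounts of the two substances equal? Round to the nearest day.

3 days

Set 22.8·(1/2)^(t/0.963) = 1.94·(1/2)^(t/342).
Taking log₂: log₂(22.8/1.94) = t·(1/0.963 − 1/342).
log₂(11.753) = 3.5549; 1/0.963 − 1/342 = 1.0355.
t = 3.5549 / 1.0355 ≈ 3.433 days.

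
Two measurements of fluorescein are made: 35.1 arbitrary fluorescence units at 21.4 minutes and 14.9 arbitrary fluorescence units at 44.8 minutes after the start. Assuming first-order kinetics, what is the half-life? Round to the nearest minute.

Over Δt = 44.8 − 21.4 = 23.4 minutes, the level fell by a factor of 35.1/14.9 ≈ 2.3557.
n = log₂(2.3557) ≈ 1.2362 half-lives, so t½ = 23.4/1.2362 ≈ 18.93 minutes.

19 minutes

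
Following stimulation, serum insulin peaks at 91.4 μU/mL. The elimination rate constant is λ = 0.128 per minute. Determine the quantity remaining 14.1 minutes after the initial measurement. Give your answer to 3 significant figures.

15.0 μU/mL

t½ = ln 2 / λ = 0.69315 / 0.128 ≈ 5.4152 minutes.
Number of half-lives: n = 14.1/5.4152 ≈ 2.6038.
Remaining = 91.4 × (1/2)^2.6038 = 91.4 × 0.16451 ≈ 15.036 μU/mL.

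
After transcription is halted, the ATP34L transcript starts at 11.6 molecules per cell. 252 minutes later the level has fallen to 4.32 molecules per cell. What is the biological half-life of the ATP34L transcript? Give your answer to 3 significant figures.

A/A₀ = 4.32/11.6 ≈ 0.37241.
n = log₂(2.6852) ≈ 1.425 half-lives elapsed in 252 minutes.
t½ = 252/1.425 ≈ 176.84 minutes.

177 minutes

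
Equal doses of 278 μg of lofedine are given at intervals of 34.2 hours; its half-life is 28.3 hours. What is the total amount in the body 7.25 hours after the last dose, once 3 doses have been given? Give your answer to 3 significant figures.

377 μg

The 3 doses were given 75.65, 41.45, 7.25 hours ago.
Total = 278·(1/2)^(75.65/28.3) + 278·(1/2)^(41.45/28.3) + 278·(1/2)^(7.25/28.3)
      = 43.586 + 100.72 + 232.77 ≈ 377.08 μg.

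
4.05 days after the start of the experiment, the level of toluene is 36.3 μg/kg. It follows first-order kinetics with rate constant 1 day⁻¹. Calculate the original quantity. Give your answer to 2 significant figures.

t½ = ln 2 / λ = 0.69315 / 1 ≈ 0.69315 days.
Number of half-lives elapsed: n = 4.05/0.69315 ≈ 5.8429.
A₀ = A × 2^n = 36.3 × 2^5.8429 = 36.3 × 57.397 ≈ 2083.5 μg/kg.

2100 μg/kg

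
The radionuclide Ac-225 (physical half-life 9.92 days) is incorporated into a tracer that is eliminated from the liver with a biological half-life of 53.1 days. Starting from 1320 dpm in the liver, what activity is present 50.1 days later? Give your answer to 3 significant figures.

1/t_eff = 1/t_phys + 1/t_biol = 1/9.92 + 1/53.1 = 0.11964 per day.
t_eff = 9.92 × 53.1 / (9.92 + 53.1) ≈ 8.3585 days.
Remaining = 1320 × (1/2)^(50.1/8.3585) = 1320 × (1/2)^5.9939 ≈ 20.712 dpm.

20.7 dpm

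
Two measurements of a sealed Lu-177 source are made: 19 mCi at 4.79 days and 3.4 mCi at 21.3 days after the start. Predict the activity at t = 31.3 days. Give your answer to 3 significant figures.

1.20 mCi

Over Δt = 21.3 − 4.79 = 16.51 days, the level fell by a factor of 19/3.4 ≈ 5.5882.
n = log₂(5.5882) ≈ 2.4824 half-lives, so t½ = 16.51/2.4824 ≈ 6.6508 days.
From t = 21.3 to t = 31.3: 3.4 × (1/2)^((31.3−21.3)/6.6508) ≈ 1.1991 mCi.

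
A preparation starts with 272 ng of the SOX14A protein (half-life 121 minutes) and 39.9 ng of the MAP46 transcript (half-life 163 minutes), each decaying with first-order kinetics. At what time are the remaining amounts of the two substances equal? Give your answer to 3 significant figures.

1300 minutes

Set 272·(1/2)^(t/121) = 39.9·(1/2)^(t/163).
Taking log₂: log₂(272/39.9) = t·(1/121 − 1/163).
log₂(6.817) = 2.7691; 1/121 − 1/163 = 0.0021295.
t = 2.7691 / 0.0021295 ≈ 1300.4 minutes.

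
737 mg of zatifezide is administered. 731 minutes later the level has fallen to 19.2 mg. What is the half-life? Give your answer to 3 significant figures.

A/A₀ = 19.2/737 ≈ 0.026052.
n = log₂(38.385) ≈ 5.2625 half-lives elapsed in 731 minutes.
t½ = 731/5.2625 ≈ 138.91 minutes.

139 minutes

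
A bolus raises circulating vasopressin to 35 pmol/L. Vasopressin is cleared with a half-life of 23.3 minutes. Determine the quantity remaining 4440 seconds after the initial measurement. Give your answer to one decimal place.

3.9 pmol/L

Convert the elapsed time: 4440 seconds = 74 minutes.
Number of half-lives: n = 74/23.3 ≈ 3.176.
Remaining = 35 × (1/2)^3.176 = 35 × 0.11065 ≈ 3.8726 pmol/L.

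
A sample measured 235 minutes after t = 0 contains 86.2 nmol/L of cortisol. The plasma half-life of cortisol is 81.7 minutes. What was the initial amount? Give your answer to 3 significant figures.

633 nmol/L

Number of half-lives elapsed: n = 235/81.7 ≈ 2.8764.
A₀ = A × 2^n = 86.2 × 2^2.8764 = 86.2 × 7.343 ≈ 632.97 nmol/L.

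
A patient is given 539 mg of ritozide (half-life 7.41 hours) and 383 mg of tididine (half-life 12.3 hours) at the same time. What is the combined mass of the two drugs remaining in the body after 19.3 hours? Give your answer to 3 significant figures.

ritozide: 539 × (1/2)^(19.3/7.41) = 539 × (1/2)^2.6046 ≈ 88.62 mg.
tididine: 383 × (1/2)^(19.3/12.3) = 383 × (1/2)^1.5691 ≈ 129.08 mg.
Total = 88.62 + 129.08 ≈ 217.7 mg.

218 mg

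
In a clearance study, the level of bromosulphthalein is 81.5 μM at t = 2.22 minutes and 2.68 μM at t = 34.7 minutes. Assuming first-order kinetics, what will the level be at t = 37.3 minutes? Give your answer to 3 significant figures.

Over Δt = 34.7 − 2.22 = 32.48 minutes, the level fell by a factor of 81.5/2.68 ≈ 30.41.
n = log₂(30.41) ≈ 4.9265 half-lives, so t½ = 32.48/4.9265 ≈ 6.5929 minutes.
From t = 34.7 to t = 37.3: 2.68 × (1/2)^((37.3−34.7)/6.5929) ≈ 2.039 μM.

2.04 μM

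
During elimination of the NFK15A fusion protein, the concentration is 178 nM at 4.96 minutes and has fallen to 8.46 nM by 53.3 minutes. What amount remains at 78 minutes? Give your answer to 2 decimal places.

1.78 nM

Over Δt = 53.3 − 4.96 = 48.34 minutes, the level fell by a factor of 178/8.46 ≈ 21.04.
n = log₂(21.04) ≈ 4.3951 half-lives, so t½ = 48.34/4.3951 ≈ 10.999 minutes.
From t = 53.3 to t = 78: 8.46 × (1/2)^((78−53.3)/10.999) ≈ 1.7838 nM.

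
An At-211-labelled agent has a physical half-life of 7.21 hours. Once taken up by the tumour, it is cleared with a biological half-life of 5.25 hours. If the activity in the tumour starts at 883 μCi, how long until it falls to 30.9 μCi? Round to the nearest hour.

1/t_eff = 1/t_phys + 1/t_biol = 1/7.21 + 1/5.25 = 0.32917 per hour.
t_eff = 7.21 × 5.25 / (7.21 + 5.25) ≈ 3.0379 hours.
n = log₂(883/30.9) ≈ 4.8367; t = 4.8367 × 3.0379 ≈ 14.694 hours.

15 hours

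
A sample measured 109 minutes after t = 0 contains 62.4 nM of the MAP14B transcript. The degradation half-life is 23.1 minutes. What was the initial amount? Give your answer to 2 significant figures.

1600 nM

Number of half-lives elapsed: n = 109/23.1 ≈ 4.7186.
A₀ = A × 2^n = 62.4 × 2^4.7186 = 62.4 × 26.33 ≈ 1643 nM.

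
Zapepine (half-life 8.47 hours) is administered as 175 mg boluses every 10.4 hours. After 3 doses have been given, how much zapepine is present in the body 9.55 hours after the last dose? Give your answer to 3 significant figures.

129 mg

The 3 doses were given 30.35, 19.95, 9.55 hours ago.
Total = 175·(1/2)^(30.35/8.47) + 175·(1/2)^(19.95/8.47) + 175·(1/2)^(9.55/8.47)
      = 14.601 + 34.198 + 80.098 ≈ 128.9 mg.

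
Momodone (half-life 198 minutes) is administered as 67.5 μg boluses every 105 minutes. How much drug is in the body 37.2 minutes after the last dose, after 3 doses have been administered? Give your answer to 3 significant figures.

129 μg

The 3 doses were given 247.2, 142.2, 37.2 minutes ago.
Total = 67.5·(1/2)^(247.2/198) + 67.5·(1/2)^(142.2/198) + 67.5·(1/2)^(37.2/198)
      = 28.41 + 41.031 + 59.258 ≈ 128.7 μg.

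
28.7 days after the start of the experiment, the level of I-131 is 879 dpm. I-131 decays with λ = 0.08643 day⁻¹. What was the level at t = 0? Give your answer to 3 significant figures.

10500 dpm

t½ = ln 2 / λ = 0.69315 / 0.08643 ≈ 8.0198 days.
Number of half-lives elapsed: n = 28.7/8.0198 ≈ 3.5787.
A₀ = A × 2^n = 879 × 2^3.5787 = 879 × 11.948 ≈ 10502 dpm.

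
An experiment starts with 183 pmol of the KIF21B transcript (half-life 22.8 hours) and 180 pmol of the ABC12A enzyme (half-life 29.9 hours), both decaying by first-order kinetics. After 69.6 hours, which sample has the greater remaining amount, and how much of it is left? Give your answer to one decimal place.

KIF21B transcript: 183 × (1/2)^3.0526 ≈ 22.056 pmol.
ABC12A enzyme: 180 × (1/2)^2.3278 ≈ 35.855 pmol.
ABC12A enzyme has more remaining, at ≈ 35.855 pmol.

ABC12A enzyme, 35.9 pmol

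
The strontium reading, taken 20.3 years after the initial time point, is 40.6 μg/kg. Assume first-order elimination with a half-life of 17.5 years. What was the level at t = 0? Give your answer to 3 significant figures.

90.7 μg/kg

Number of half-lives elapsed: n = 20.3/17.5 ≈ 1.16.
A₀ = A × 2^n = 40.6 × 2^1.16 = 40.6 × 2.2346 ≈ 90.724 μg/kg.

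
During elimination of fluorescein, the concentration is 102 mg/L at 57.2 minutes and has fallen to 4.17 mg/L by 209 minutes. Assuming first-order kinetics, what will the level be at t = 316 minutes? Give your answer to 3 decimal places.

0.438 mg/L

Over Δt = 209 − 57.2 = 151.8 minutes, the level fell by a factor of 102/4.17 ≈ 24.46.
n = log₂(24.46) ≈ 4.6124 half-lives, so t½ = 151.8/4.6124 ≈ 32.911 minutes.
From t = 209 to t = 316: 4.17 × (1/2)^((316−209)/32.911) ≈ 0.43797 mg/L.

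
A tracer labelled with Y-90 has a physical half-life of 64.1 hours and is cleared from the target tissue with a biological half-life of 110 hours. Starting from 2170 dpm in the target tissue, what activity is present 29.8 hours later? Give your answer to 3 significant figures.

1/t_eff = 1/t_phys + 1/t_biol = 1/64.1 + 1/110 = 0.024692 per hour.
t_eff = 64.1 × 110 / (64.1 + 110) ≈ 40.5 hours.
Remaining = 2170 × (1/2)^(29.8/40.5) = 2170 × (1/2)^0.73581 ≈ 1303 dpm.

1300 dpm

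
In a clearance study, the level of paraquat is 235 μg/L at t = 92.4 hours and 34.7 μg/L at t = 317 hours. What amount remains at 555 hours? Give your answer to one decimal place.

4.6 μg/L

Over Δt = 317 − 92.4 = 224.6 hours, the level fell by a factor of 235/34.7 ≈ 6.7723.
n = log₂(6.7723) ≈ 2.7597 half-lives, so t½ = 224.6/2.7597 ≈ 81.387 hours.
From t = 317 to t = 555: 34.7 × (1/2)^((555−317)/81.387) ≈ 4.5712 μg/L.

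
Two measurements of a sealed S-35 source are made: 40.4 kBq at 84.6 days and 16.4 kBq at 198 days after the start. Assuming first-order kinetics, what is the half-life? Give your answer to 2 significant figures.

87 days

Over Δt = 198 − 84.6 = 113.4 days, the level fell by a factor of 40.4/16.4 ≈ 2.4634.
n = log₂(2.4634) ≈ 1.3007 half-lives, so t½ = 113.4/1.3007 ≈ 87.187 days.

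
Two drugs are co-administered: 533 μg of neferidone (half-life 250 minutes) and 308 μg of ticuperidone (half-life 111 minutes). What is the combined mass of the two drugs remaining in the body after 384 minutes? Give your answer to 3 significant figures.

neferidone: 533 × (1/2)^(384/250) = 533 × (1/2)^1.536 ≈ 183.8 μg.
ticuperidone: 308 × (1/2)^(384/111) = 308 × (1/2)^3.4595 ≈ 27.999 μg.
Total = 183.8 + 27.999 ≈ 211.8 μg.

212 μg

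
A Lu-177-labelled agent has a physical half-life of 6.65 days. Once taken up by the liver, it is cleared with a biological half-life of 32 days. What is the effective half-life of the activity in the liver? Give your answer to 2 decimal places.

5.51 days

1/t_eff = 1/t_phys + 1/t_biol = 1/6.65 + 1/32 = 0.18163 per day.
t_eff = 6.65 × 32 / (6.65 + 32) ≈ 5.5058 days.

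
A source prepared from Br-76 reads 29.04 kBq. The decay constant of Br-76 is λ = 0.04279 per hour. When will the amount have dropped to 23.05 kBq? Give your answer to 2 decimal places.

5.40 hours

t½ = ln 2 / λ = 0.69315 / 0.04279 ≈ 16.199 hours.
Fraction remaining = 23.05/29.04 ≈ 0.79373.
n = log₂(29.04/23.05) = ln(1.2599)/ln 2 ≈ 0.33327 half-lives.
t = n × t½ = 0.33327 × 16.199 ≈ 5.3987 hours.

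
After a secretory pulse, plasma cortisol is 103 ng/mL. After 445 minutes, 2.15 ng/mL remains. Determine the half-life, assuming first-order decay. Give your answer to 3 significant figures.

A/A₀ = 2.15/103 ≈ 0.020874.
n = log₂(47.907) ≈ 5.5822 half-lives elapsed in 445 minutes.
t½ = 445/5.5822 ≈ 79.718 minutes.

79.7 minutes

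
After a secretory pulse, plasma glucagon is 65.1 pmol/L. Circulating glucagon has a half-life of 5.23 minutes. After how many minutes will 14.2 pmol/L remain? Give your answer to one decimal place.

11.5 minutes

Fraction remaining = 14.2/65.1 ≈ 0.21813.
n = log₂(65.1/14.2) = ln(4.5845)/ln 2 ≈ 2.1968 half-lives.
t = n × t½ = 2.1968 × 5.23 ≈ 11.489 minutes.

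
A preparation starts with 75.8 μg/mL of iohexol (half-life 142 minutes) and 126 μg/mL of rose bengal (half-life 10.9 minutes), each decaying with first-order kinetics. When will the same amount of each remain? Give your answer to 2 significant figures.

Set 75.8·(1/2)^(t/142) = 126·(1/2)^(t/10.9).
Taking log₂: log₂(75.8/126) = t·(1/142 − 1/10.9).
log₂(0.60159) = -0.73315; 1/142 − 1/10.9 = -0.084701.
t = -0.73315 / -0.084701 ≈ 8.6558 minutes.

8.7 minutes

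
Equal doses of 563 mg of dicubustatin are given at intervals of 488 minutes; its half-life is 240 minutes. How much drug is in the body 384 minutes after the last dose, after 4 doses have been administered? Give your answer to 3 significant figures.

The 4 doses were given 1848, 1360, 872, 384 minutes ago.
Total = 563·(1/2)^(1848/240) + 563·(1/2)^(1360/240) + 563·(1/2)^(872/240) + 563·(1/2)^(384/240)
      = 2.7076 + 11.083 + 45.37 + 185.72 ≈ 244.88 mg.

245 mg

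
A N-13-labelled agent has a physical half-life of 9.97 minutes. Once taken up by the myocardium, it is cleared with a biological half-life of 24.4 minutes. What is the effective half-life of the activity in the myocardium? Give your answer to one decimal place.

7.1 minutes

1/t_eff = 1/t_phys + 1/t_biol = 1/9.97 + 1/24.4 = 0.14128 per minute.
t_eff = 9.97 × 24.4 / (9.97 + 24.4) ≈ 7.0779 minutes.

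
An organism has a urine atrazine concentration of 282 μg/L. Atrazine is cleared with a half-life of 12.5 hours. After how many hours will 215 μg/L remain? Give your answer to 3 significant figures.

Fraction remaining = 215/282 ≈ 0.76241.
n = log₂(282/215) = ln(1.3116)/ln 2 ≈ 0.39136 half-lives.
t = n × t½ = 0.39136 × 12.5 ≈ 4.892 hours.

4.89 hours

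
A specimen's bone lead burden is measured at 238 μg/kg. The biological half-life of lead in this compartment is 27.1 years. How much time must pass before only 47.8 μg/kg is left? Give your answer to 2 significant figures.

Fraction remaining = 47.8/238 ≈ 0.20084.
n = log₂(238/47.8) = ln(4.9791)/ln 2 ≈ 2.3159 half-lives.
t = n × t½ = 2.3159 × 27.1 ≈ 62.76 years.

63 years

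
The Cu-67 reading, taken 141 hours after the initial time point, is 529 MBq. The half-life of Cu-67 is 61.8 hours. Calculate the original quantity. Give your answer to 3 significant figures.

2570 MBq

Number of half-lives elapsed: n = 141/61.8 ≈ 2.2816.
A₀ = A × 2^n = 529 × 2^2.2816 = 529 × 4.862 ≈ 2572 MBq.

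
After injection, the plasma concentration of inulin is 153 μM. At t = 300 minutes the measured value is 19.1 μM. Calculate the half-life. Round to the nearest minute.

100 minutes

A/A₀ = 19.1/153 ≈ 0.12484.
n = log₂(8.0105) ≈ 3.0019 half-lives elapsed in 300 minutes.
t½ = 300/3.0019 ≈ 99.937 minutes.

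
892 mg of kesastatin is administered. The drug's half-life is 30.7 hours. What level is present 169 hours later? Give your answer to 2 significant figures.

Number of half-lives: n = 169/30.7 ≈ 5.5049.
Remaining = 892 × (1/2)^5.5049 = 892 × 0.022022 ≈ 19.644 mg.

20 mg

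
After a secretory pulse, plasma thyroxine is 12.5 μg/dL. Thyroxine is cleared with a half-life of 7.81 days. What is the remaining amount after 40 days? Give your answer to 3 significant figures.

Number of half-lives: n = 40/7.81 ≈ 5.1216.
Remaining = 12.5 × (1/2)^5.1216 = 12.5 × 0.028723 ≈ 0.35904 μg/dL.

0.359 μg/dL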